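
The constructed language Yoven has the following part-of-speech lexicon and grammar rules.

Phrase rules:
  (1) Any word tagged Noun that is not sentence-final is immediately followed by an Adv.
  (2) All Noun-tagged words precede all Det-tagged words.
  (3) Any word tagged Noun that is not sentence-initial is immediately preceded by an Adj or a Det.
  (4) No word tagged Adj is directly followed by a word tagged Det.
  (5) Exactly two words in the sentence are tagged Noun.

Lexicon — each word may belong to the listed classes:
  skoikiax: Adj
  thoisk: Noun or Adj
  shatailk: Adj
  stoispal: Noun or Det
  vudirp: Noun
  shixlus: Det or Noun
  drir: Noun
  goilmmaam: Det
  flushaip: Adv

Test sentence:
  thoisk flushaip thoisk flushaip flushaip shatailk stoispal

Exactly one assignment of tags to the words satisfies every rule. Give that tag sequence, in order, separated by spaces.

Candidates per position — 1:thoisk {Noun,Adj}; 2:flushaip {Adv}; 3:thoisk {Noun,Adj}; 4:flushaip {Adv}; 5:flushaip {Adv}; 6:shatailk {Adj}; 7:stoispal {Noun,Det}.
At position 3, choosing Noun makes rule 3 impossible to satisfy; hence Adj.
At position 7, choosing Det makes rule 4 impossible to satisfy; hence Noun.
At position 1, choosing Adj makes rule 5 impossible to satisfy; hence Noun.
The only consistent sequence is: Noun Adv Adj Adv Adv Adj Noun.
Check: rule 1 ✓; rule 2 ✓; rule 3 ✓; rule 4 ✓; rule 5 ✓.

Noun Adv Adj Adv Adv Adj Noun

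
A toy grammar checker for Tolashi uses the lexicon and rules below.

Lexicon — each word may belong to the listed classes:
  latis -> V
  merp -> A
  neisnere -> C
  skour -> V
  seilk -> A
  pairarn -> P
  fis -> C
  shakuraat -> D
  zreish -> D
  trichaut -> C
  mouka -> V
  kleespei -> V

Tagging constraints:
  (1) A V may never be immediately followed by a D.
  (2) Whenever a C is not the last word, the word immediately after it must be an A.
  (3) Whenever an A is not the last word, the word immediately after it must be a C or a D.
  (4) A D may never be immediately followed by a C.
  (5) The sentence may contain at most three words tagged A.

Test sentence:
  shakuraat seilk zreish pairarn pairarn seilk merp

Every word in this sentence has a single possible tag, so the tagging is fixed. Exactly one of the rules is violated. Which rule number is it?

3

Fixed tagging: D A D P P A A.
Applying the rules: R1 holds, R2 holds, R3 violated, R4 holds, R5 holds.
Only rule 3 fails.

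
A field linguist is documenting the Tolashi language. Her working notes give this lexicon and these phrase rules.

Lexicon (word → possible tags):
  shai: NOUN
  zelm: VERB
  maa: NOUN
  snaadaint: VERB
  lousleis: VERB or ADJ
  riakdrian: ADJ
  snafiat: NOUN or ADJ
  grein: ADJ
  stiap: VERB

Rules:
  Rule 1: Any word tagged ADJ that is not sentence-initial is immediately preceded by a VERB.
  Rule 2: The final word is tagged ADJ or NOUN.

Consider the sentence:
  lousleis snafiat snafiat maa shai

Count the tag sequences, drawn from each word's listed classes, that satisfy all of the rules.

Candidates per position — 1:lousleis {VERB,ADJ}; 2:snafiat {NOUN,ADJ}; 3:snafiat {NOUN,ADJ}; 4:maa {NOUN}; 5:shai {NOUN}.
There are 8 candidate sequences in total.
The sequences that satisfy every rule: VERB NOUN NOUN NOUN NOUN; VERB ADJ NOUN NOUN NOUN; ADJ NOUN NOUN NOUN NOUN.
Count = 3.

3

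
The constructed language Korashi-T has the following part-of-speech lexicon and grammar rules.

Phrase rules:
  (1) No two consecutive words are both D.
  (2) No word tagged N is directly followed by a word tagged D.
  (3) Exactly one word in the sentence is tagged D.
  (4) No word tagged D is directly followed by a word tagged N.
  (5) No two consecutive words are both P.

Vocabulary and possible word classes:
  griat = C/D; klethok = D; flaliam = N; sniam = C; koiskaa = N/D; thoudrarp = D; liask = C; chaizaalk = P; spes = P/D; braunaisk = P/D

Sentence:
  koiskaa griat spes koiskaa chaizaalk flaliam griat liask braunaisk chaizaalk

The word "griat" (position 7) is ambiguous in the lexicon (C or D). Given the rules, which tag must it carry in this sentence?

Candidates per position — 1:koiskaa {N,D}; 2:griat {C,D}; 3:spes {P,D}; 4:koiskaa {N,D}; 5:chaizaalk {P}; 6:flaliam {N}; 7:griat {C,D}; 8:liask {C}; 9:braunaisk {P,D}; 10:chaizaalk {P}.
Word 7 cannot be D — rule 2 would then fail for every completion. It is C.
Word 9 cannot be P — rule 5 would then fail for every completion. It is D.
Word 1 cannot be D — rule 3 would then fail for every completion. It is N.
Word 2 cannot be D — rule 2 would then fail for every completion. It is C.
Word 3 cannot be D — rule 3 would then fail for every completion. It is P.
Word 4 cannot be D — rule 3 would then fail for every completion. It is N.
The unique satisfying tagging is: N C P N P N C C D P.
Checking: rule 1 ✓; rule 2 ✓; rule 3 ✓; rule 4 ✓; rule 5 ✓.

C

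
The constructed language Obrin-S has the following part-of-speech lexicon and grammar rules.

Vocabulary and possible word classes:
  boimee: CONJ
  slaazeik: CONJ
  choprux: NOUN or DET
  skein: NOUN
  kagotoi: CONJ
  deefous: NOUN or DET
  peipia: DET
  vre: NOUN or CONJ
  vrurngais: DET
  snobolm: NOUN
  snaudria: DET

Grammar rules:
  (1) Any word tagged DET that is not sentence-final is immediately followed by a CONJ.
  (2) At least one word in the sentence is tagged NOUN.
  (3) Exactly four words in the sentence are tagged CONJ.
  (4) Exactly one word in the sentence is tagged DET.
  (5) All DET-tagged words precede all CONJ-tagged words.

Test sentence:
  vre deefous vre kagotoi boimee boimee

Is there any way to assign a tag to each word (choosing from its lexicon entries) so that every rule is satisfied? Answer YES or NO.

Candidates per position — 1:vre {NOUN,CONJ}; 2:deefous {NOUN,DET}; 3:vre {NOUN,CONJ}; 4:kagotoi {CONJ}; 5:boimee {CONJ}; 6:boimee {CONJ}.
One satisfying assignment: NOUN DET CONJ CONJ CONJ CONJ.
Checking: rule 1 holds; rule 2 holds; rule 3 holds; rule 4 holds; rule 5 holds.

YES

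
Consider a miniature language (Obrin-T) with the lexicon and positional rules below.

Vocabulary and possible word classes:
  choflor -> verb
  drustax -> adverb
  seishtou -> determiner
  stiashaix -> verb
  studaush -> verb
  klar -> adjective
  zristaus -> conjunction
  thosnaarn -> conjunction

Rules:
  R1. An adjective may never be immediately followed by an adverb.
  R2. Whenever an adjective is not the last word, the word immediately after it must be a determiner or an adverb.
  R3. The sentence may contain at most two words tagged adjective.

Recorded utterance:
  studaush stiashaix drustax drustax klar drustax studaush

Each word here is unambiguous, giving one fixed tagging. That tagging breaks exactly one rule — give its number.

1

Fixed tagging: verb verb adverb adverb adjective adverb verb.
Checking each rule: R1 violated, R2 holds, R3 holds.
Only rule 1 fails.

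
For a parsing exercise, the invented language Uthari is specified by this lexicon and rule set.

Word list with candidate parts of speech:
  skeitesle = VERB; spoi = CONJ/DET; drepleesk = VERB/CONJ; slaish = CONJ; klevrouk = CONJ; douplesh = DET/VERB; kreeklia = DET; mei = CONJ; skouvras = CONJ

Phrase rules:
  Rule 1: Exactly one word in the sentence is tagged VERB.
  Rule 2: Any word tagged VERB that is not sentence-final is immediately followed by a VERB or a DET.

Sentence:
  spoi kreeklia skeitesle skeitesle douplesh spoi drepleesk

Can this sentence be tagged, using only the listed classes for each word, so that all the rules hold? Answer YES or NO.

Candidates per position — 1:spoi {CONJ,DET}; 2:kreeklia {DET}; 3:skeitesle {VERB}; 4:skeitesle {VERB}; 5:douplesh {DET,VERB}; 6:spoi {CONJ,DET}; 7:drepleesk {VERB,CONJ}.
Rule 1 cannot be satisfied by any choice of tags from the lexicon.
So there is no consistent tagging.

NO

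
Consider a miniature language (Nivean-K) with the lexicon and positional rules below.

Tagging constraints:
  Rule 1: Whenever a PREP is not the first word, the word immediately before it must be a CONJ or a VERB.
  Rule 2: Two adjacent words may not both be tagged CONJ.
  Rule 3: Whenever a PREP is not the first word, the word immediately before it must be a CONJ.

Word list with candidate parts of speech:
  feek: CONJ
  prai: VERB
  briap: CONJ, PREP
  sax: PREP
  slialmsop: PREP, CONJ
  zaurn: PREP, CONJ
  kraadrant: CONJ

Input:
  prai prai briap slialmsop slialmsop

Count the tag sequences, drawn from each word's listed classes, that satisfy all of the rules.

Candidates per position — 1:prai {VERB}; 2:prai {VERB}; 3:briap {CONJ,PREP}; 4:slialmsop {PREP,CONJ}; 5:slialmsop {PREP,CONJ}.
There are 8 candidate sequences in total.
The sequences that satisfy every rule: VERB VERB CONJ PREP CONJ.
Count = 1.

1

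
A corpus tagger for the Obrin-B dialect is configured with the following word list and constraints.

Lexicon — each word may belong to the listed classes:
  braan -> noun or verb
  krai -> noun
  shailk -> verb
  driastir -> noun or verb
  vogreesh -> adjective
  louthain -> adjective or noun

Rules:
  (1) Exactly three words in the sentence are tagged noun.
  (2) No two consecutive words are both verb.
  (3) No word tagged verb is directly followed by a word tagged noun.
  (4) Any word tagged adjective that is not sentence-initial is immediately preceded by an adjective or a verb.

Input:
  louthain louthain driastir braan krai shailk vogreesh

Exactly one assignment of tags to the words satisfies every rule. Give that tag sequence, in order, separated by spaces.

adjective adjective noun noun noun verb adjective

Candidates per position — 1:louthain {adjective,noun}; 2:louthain {adjective,noun}; 3:driastir {noun,verb}; 4:braan {noun,verb}; 5:krai {noun}; 6:shailk {verb}; 7:vogreesh {adjective}.
If word 3 were verb, no tagging could satisfy rule 3; so word 3 is noun.
If word 4 were verb, no tagging could satisfy rule 3; so word 4 is noun.
If word 1 were noun, no tagging could satisfy rule 1; so word 1 is adjective.
If word 2 were noun, no tagging could satisfy rule 1; so word 2 is adjective.
The unique satisfying tagging is: adjective adjective noun noun noun verb adjective.
Rule-by-rule: rule 1 ok; rule 2 ok; rule 3 ok; rule 4 ok.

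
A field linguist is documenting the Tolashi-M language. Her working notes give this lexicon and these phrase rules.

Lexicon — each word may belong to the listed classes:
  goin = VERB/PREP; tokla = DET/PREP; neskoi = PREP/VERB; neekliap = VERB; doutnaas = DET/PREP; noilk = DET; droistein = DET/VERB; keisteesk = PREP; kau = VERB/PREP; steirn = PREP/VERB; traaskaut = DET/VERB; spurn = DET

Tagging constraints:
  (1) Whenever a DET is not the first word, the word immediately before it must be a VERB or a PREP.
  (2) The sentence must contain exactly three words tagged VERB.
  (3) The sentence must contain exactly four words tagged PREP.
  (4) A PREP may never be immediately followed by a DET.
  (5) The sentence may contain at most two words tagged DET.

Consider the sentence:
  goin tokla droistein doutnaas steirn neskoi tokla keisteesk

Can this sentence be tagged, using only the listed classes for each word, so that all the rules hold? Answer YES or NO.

Candidates per position — 1:goin {VERB,PREP}; 2:tokla {DET,PREP}; 3:droistein {DET,VERB}; 4:doutnaas {DET,PREP}; 5:steirn {PREP,VERB}; 6:neskoi {PREP,VERB}; 7:tokla {DET,PREP}; 8:keisteesk {PREP}.
One satisfying assignment: VERB DET VERB PREP VERB PREP PREP PREP.
Check: rule 1 holds; rule 2 holds; rule 3 holds; rule 4 holds; rule 5 holds.

YES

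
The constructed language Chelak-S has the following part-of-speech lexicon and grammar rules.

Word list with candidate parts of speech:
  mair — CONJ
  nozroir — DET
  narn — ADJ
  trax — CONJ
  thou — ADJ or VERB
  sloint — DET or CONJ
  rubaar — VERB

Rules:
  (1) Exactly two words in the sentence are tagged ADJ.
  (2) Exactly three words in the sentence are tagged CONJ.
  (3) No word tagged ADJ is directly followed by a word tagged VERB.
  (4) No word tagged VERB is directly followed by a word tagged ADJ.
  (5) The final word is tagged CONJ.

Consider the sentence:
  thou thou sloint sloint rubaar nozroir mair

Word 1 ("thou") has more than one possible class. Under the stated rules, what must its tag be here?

Candidates per position — 1:thou {ADJ,VERB}; 2:thou {ADJ,VERB}; 3:sloint {DET,CONJ}; 4:sloint {DET,CONJ}; 5:rubaar {VERB}; 6:nozroir {DET}; 7:mair {CONJ}.
Position 1: tagging it VERB would leave rule 1 unsatisfiable, so it must be ADJ.
Position 2: tagging it VERB would leave rule 1 unsatisfiable, so it must be ADJ.
Position 3: tagging it DET would leave rule 2 unsatisfiable, so it must be CONJ.
Position 4: tagging it DET would leave rule 2 unsatisfiable, so it must be CONJ.
The only consistent sequence is: ADJ ADJ CONJ CONJ VERB DET CONJ.
Checking: rule 1 ✓; rule 2 ✓; rule 3 ✓; rule 4 ✓; rule 5 ✓.

ADJ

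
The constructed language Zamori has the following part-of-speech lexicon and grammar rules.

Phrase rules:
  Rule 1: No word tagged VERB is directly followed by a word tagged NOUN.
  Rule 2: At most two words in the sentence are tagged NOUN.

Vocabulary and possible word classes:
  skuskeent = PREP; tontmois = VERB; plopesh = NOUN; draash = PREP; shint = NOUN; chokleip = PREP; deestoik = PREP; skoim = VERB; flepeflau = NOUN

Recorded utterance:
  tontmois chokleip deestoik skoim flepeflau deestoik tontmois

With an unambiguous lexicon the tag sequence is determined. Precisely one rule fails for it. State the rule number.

1

Fixed tagging: VERB PREP PREP VERB NOUN PREP VERB.
Checking each rule: R1 violated, R2 holds.
Only rule 1 fails.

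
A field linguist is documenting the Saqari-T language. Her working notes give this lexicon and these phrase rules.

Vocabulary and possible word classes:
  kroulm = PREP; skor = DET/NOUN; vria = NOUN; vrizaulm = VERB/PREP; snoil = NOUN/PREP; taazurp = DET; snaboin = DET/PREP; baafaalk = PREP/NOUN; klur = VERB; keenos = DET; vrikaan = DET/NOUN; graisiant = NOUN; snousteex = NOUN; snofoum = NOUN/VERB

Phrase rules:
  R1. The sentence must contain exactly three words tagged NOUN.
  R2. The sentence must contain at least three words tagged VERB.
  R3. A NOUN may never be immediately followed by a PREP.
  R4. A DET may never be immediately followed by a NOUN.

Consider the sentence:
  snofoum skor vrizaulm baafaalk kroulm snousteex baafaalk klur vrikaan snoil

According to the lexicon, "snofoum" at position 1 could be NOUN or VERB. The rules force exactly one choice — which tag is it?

Candidates per position — 1:snofoum {NOUN,VERB}; 2:skor {DET,NOUN}; 3:vrizaulm {VERB,PREP}; 4:baafaalk {PREP,NOUN}; 5:kroulm {PREP}; 6:snousteex {NOUN}; 7:baafaalk {PREP,NOUN}; 8:klur {VERB}; 9:vrikaan {DET,NOUN}; 10:snoil {NOUN,PREP}.
Position 1: NOUN is ruled out by rule 2; that leaves VERB.
Position 3: PREP is ruled out by rule 2; that leaves VERB.
Position 4: NOUN is ruled out by rule 3; that leaves PREP.
Position 7: PREP is ruled out by rule 3; that leaves NOUN.
The remaining ambiguous positions (2, 9, 10) are resolved jointly — only one combination satisfies every rule.
That leaves exactly one tagging: VERB NOUN VERB PREP PREP NOUN NOUN VERB DET PREP.
Verifying each rule — rule 1 ok; rule 2 ok; rule 3 ok; rule 4 ok.

VERB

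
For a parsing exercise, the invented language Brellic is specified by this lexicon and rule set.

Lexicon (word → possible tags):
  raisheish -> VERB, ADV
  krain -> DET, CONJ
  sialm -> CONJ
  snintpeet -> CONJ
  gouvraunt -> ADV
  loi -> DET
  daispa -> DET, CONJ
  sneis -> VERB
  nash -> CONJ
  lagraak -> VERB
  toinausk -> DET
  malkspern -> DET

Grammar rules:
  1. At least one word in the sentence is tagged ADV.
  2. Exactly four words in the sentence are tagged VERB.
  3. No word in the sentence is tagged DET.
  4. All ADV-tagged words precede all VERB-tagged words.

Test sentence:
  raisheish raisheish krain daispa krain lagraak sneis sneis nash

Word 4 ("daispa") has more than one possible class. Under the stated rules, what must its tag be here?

CONJ

Candidates per position — 1:raisheish {VERB,ADV}; 2:raisheish {VERB,ADV}; 3:krain {DET,CONJ}; 4:daispa {DET,CONJ}; 5:krain {DET,CONJ}; 6:lagraak {VERB}; 7:sneis {VERB}; 8:sneis {VERB}; 9:nash {CONJ}.
At position 3, choosing DET makes rule 3 impossible to satisfy; hence CONJ.
At position 4, choosing DET makes rule 3 impossible to satisfy; hence CONJ.
At position 5, choosing DET makes rule 3 impossible to satisfy; hence CONJ.
The remaining ambiguous positions (1, 2) are resolved jointly — only one combination satisfies every rule.
So the tagging must be: ADV VERB CONJ CONJ CONJ VERB VERB VERB CONJ.
Checking: rule 1 holds; rule 2 holds; rule 3 holds; rule 4 holds.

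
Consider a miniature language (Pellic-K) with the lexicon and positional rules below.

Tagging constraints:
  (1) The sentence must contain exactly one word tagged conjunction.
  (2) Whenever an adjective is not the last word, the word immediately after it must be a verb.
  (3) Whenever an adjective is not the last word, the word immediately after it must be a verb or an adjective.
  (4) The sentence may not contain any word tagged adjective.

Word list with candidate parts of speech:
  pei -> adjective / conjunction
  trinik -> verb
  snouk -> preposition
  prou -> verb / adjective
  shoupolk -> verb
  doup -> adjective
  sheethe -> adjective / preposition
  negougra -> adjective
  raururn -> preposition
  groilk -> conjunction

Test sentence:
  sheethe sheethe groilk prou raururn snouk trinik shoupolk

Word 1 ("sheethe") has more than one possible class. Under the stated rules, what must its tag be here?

preposition

Candidates per position — 1:sheethe {adjective,preposition}; 2:sheethe {adjective,preposition}; 3:groilk {conjunction}; 4:prou {verb,adjective}; 5:raururn {preposition}; 6:snouk {preposition}; 7:trinik {verb}; 8:shoupolk {verb}.
Position 1: tagging it adjective would leave rule 2 unsatisfiable, so it must be preposition.
Position 2: tagging it adjective would leave rule 2 unsatisfiable, so it must be preposition.
Position 4: tagging it adjective would leave rule 2 unsatisfiable, so it must be verb.
That leaves exactly one tagging: preposition preposition conjunction verb preposition preposition verb verb.
Verifying each rule — rule 1 holds; rule 2 holds; rule 3 holds; rule 4 holds.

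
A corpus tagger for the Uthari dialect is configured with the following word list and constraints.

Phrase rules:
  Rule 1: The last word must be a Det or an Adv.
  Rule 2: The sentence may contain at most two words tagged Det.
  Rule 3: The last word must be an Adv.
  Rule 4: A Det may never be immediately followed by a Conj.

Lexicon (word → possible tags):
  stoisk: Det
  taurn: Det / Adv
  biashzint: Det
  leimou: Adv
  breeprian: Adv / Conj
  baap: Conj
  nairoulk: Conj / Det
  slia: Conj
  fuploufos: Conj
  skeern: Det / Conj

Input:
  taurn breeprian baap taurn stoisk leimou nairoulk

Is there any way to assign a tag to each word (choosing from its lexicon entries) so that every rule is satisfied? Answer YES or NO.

Candidates per position — 1:taurn {Det,Adv}; 2:breeprian {Adv,Conj}; 3:baap {Conj}; 4:taurn {Det,Adv}; 5:stoisk {Det}; 6:leimou {Adv}; 7:nairoulk {Conj,Det}.
Rule 3 cannot be satisfied by any choice of tags from the lexicon.
So there is no consistent tagging.

NO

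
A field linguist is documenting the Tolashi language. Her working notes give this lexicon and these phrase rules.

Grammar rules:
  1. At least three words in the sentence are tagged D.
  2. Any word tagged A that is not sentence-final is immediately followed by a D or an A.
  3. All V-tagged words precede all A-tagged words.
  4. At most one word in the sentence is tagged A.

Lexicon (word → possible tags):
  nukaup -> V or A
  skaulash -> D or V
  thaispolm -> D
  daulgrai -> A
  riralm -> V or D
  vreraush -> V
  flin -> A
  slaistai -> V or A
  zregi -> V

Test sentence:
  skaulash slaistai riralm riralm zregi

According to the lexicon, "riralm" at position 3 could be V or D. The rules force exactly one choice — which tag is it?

D

Candidates per position — 1:skaulash {D,V}; 2:slaistai {V,A}; 3:riralm {V,D}; 4:riralm {V,D}; 5:zregi {V}.
Position 1: V is ruled out by rule 1; that leaves D.
Position 2: A is ruled out by rule 3; that leaves V.
Position 3: V is ruled out by rule 1; that leaves D.
Position 4: V is ruled out by rule 1; that leaves D.
So the tagging must be: D V D D V.
Rule-by-rule: rule 1 ✓; rule 2 ✓; rule 3 ✓; rule 4 ✓.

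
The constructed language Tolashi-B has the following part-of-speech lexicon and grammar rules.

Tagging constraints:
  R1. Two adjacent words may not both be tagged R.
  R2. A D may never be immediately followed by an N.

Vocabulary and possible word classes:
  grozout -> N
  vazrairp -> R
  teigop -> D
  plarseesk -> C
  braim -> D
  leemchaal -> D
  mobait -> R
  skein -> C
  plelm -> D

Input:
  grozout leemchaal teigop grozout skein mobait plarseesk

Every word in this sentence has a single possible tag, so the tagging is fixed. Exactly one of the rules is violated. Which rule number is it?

2

Fixed tagging: N D D N C R C.
Checking each rule: R1 ✓, R2 ✗.
Only rule 2 fails.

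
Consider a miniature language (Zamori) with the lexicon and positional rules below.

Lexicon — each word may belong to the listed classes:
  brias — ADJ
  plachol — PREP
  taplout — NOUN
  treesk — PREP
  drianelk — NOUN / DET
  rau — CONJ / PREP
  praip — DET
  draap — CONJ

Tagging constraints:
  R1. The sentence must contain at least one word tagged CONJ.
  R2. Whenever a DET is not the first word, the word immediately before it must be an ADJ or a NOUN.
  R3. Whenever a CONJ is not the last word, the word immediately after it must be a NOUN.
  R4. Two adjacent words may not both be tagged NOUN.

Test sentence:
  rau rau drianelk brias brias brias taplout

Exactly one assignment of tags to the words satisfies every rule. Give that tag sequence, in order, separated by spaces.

Candidates per position — 1:rau {CONJ,PREP}; 2:rau {CONJ,PREP}; 3:drianelk {NOUN,DET}; 4:brias {ADJ}; 5:brias {ADJ}; 6:brias {ADJ}; 7:taplout {NOUN}.
Position 1: CONJ is ruled out by rule 3; that leaves PREP.
Position 2: PREP is ruled out by rule 1; that leaves CONJ.
Position 3: DET is ruled out by rule 2; that leaves NOUN.
The unique satisfying tagging is: PREP CONJ NOUN ADJ ADJ ADJ NOUN.
Check: rule 1 ok; rule 2 ok; rule 3 ok; rule 4 ok.

PREP CONJ NOUN ADJ ADJ ADJ NOUN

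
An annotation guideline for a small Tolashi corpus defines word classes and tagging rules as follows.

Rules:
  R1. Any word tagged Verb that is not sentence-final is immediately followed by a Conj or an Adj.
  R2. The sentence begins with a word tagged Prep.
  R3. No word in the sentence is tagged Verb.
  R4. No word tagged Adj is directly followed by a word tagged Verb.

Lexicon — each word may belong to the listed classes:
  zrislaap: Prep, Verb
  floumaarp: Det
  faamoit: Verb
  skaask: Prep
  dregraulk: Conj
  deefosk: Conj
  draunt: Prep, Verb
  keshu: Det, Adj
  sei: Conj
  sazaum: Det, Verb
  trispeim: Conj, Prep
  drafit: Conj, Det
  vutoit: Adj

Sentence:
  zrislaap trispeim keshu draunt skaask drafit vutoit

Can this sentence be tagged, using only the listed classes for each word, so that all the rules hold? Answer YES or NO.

Candidates per position — 1:zrislaap {Prep,Verb}; 2:trispeim {Conj,Prep}; 3:keshu {Det,Adj}; 4:draunt {Prep,Verb}; 5:skaask {Prep}; 6:drafit {Conj,Det}; 7:vutoit {Adj}.
One satisfying assignment: Prep Conj Adj Prep Prep Conj Adj.
Rule-by-rule: rule 1 ok; rule 2 ok; rule 3 ok; rule 4 ok.

YES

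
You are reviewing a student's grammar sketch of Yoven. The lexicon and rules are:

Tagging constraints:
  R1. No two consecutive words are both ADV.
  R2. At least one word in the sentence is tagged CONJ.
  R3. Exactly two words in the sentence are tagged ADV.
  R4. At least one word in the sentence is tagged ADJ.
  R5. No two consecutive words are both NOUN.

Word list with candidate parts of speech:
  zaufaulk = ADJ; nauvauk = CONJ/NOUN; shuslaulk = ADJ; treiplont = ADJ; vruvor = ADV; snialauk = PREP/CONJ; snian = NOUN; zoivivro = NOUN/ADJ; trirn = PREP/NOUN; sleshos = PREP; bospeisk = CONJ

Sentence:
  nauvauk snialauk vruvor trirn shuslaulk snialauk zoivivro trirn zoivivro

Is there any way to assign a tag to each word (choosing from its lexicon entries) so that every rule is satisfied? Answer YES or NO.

Candidates per position — 1:nauvauk {CONJ,NOUN}; 2:snialauk {PREP,CONJ}; 3:vruvor {ADV}; 4:trirn {PREP,NOUN}; 5:shuslaulk {ADJ}; 6:snialauk {PREP,CONJ}; 7:zoivivro {NOUN,ADJ}; 8:trirn {PREP,NOUN}; 9:zoivivro {NOUN,ADJ}.
Rule 3 cannot be satisfied by any choice of tags from the lexicon.
So there is no consistent tagging.

NO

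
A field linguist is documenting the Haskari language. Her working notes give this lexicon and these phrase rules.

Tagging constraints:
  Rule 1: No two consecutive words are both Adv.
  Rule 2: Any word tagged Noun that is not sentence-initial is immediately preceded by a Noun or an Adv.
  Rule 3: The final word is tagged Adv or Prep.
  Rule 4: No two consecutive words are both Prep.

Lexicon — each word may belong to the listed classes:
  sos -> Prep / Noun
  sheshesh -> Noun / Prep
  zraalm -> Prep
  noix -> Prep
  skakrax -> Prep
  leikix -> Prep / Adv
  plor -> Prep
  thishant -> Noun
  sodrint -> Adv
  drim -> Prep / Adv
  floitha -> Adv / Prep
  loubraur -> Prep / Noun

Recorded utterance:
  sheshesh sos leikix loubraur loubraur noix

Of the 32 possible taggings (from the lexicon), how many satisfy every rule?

Candidates per position — 1:sheshesh {Noun,Prep}; 2:sos {Prep,Noun}; 3:leikix {Prep,Adv}; 4:loubraur {Prep,Noun}; 5:loubraur {Prep,Noun}; 6:noix {Prep}.
There are 32 candidate sequences in total.
The sequences that satisfy every rule: Noun Prep Adv Noun Noun Prep; Noun Noun Adv Noun Noun Prep.
Count = 2.

2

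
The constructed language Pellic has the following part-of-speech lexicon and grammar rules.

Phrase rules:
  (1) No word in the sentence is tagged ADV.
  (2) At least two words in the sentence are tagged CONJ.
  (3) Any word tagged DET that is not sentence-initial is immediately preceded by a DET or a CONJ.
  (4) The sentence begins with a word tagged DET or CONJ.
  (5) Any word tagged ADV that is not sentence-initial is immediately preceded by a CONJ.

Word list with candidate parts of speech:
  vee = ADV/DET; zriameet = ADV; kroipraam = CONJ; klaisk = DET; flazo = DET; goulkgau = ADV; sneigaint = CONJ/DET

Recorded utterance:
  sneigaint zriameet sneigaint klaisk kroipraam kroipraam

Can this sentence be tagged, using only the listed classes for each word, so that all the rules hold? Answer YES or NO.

NO

Candidates per position — 1:sneigaint {CONJ,DET}; 2:zriameet {ADV}; 3:sneigaint {CONJ,DET}; 4:klaisk {DET}; 5:kroipraam {CONJ}; 6:kroipraam {CONJ}.
Rule 1 cannot be satisfied by any choice of tags from the lexicon.
So there is no consistent tagging.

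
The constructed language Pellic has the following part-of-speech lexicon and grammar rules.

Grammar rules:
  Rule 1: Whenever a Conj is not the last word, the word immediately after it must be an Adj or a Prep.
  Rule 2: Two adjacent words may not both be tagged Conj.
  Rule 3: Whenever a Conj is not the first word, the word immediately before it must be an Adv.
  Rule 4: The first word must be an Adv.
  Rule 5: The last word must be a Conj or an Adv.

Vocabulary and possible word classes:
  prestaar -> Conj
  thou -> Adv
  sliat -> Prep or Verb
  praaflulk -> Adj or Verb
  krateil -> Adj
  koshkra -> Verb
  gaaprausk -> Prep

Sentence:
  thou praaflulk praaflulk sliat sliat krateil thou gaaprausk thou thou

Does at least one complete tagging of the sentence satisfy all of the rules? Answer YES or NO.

Candidates per position — 1:thou {Adv}; 2:praaflulk {Adj,Verb}; 3:praaflulk {Adj,Verb}; 4:sliat {Prep,Verb}; 5:sliat {Prep,Verb}; 6:krateil {Adj}; 7:thou {Adv}; 8:gaaprausk {Prep}; 9:thou {Adv}; 10:thou {Adv}.
One satisfying assignment: Adv Verb Adj Prep Verb Adj Adv Prep Adv Adv.
Rule-by-rule: rule 1 ok; rule 2 ok; rule 3 ok; rule 4 ok; rule 5 ok.

YES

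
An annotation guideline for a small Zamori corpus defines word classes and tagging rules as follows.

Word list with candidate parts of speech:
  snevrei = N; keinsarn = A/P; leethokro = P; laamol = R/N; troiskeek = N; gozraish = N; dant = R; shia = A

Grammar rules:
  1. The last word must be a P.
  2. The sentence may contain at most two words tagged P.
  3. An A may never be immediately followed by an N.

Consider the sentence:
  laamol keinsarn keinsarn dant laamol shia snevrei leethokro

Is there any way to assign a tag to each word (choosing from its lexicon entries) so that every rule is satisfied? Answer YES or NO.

NO

Candidates per position — 1:laamol {R,N}; 2:keinsarn {A,P}; 3:keinsarn {A,P}; 4:dant {R}; 5:laamol {R,N}; 6:shia {A}; 7:snevrei {N}; 8:leethokro {P}.
Rule 3 cannot be satisfied by any choice of tags from the lexicon.
So there is no consistent tagging.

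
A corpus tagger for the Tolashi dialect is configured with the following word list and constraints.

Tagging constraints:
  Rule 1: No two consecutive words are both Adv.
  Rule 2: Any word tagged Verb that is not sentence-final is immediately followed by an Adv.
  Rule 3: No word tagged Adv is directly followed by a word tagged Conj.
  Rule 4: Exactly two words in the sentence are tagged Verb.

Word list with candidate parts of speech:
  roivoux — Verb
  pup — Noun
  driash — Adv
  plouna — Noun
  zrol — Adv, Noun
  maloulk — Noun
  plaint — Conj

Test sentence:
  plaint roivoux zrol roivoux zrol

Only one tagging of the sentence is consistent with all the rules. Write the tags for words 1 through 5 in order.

Conj Verb Adv Verb Adv

Candidates per position — 1:plaint {Conj}; 2:roivoux {Verb}; 3:zrol {Adv,Noun}; 4:roivoux {Verb}; 5:zrol {Adv,Noun}.
If word 3 were Noun, no tagging could satisfy rule 2; so word 3 is Adv.
If word 5 were Noun, no tagging could satisfy rule 2; so word 5 is Adv.
So the tagging must be: Conj Verb Adv Verb Adv.
Rule-by-rule: rule 1 ok; rule 2 ok; rule 3 ok; rule 4 ok.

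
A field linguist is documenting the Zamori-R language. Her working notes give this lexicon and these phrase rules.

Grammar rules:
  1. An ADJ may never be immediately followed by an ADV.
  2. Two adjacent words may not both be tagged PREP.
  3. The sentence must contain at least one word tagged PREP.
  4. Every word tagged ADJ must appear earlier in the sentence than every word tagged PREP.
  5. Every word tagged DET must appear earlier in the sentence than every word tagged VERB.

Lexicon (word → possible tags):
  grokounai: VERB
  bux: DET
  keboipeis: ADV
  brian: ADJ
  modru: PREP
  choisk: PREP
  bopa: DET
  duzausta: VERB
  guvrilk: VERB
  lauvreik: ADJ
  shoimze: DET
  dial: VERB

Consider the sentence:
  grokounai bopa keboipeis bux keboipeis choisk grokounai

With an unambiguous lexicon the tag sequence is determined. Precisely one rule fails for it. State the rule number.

5

Fixed tagging: VERB DET ADV DET ADV PREP VERB.
Rule check: R1 holds, R2 holds, R3 holds, R4 holds, R5 violated.
Only rule 5 fails.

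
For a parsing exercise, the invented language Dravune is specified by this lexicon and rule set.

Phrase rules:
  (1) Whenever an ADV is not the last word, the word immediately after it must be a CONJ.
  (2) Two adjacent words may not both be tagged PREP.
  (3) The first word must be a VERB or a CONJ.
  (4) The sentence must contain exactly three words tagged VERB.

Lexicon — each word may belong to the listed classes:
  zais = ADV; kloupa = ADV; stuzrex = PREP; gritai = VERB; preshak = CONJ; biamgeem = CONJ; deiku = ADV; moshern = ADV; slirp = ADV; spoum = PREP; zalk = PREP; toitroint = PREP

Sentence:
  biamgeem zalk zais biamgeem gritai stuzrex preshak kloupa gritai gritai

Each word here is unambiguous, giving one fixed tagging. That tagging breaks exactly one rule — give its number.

Fixed tagging: CONJ PREP ADV CONJ VERB PREP CONJ ADV VERB VERB.
Rule check: R1 ✗, R2 ✓, R3 ✓, R4 ✓.
Only rule 1 fails.

1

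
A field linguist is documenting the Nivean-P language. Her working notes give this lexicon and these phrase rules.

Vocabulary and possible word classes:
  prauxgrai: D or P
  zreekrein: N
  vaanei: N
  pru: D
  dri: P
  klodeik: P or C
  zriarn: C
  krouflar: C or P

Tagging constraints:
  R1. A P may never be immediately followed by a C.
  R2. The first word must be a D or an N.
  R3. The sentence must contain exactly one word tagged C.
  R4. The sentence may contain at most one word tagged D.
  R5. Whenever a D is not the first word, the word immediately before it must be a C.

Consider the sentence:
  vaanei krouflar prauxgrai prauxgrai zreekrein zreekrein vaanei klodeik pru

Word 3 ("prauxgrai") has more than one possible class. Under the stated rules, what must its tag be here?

Candidates per position — 1:vaanei {N}; 2:krouflar {C,P}; 3:prauxgrai {D,P}; 4:prauxgrai {D,P}; 5:zreekrein {N}; 6:zreekrein {N}; 7:vaanei {N}; 8:klodeik {P,C}; 9:pru {D}.
If word 3 were D, no tagging could satisfy rule 4; so word 3 is P.
If word 4 were D, no tagging could satisfy rule 4; so word 4 is P.
If word 8 were P, no tagging could satisfy rule 5; so word 8 is C.
If word 2 were C, no tagging could satisfy rule 3; so word 2 is P.
That leaves exactly one tagging: N P P P N N N C D.
Checking: rule 1 satisfied; rule 2 satisfied; rule 3 satisfied; rule 4 satisfied; rule 5 satisfied.

P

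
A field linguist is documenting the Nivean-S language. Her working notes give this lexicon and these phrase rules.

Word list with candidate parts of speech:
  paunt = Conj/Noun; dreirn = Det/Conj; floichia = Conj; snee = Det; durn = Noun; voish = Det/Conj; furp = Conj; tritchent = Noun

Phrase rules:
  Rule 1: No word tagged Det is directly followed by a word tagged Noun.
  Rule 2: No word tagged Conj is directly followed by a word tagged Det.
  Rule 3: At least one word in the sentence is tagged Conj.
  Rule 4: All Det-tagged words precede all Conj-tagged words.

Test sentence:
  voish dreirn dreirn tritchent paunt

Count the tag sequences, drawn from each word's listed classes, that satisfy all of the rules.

6

Candidates per position — 1:voish {Det,Conj}; 2:dreirn {Det,Conj}; 3:dreirn {Det,Conj}; 4:tritchent {Noun}; 5:paunt {Conj,Noun}.
There are 16 candidate sequences in total.
Checking each against the rules leaves 6 sequences.
Count = 6.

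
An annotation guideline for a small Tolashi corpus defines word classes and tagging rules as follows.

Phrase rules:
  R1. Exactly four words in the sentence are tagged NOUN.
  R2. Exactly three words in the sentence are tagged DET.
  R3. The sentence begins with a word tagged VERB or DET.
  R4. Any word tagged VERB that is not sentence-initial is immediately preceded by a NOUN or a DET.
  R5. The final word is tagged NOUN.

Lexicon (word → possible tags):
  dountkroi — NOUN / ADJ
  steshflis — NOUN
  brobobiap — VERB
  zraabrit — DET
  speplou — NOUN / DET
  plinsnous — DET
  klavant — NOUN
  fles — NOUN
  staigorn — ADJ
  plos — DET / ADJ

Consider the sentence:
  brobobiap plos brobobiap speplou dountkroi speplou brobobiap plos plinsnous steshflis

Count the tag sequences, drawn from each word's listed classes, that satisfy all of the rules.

1

Candidates per position — 1:brobobiap {VERB}; 2:plos {DET,ADJ}; 3:brobobiap {VERB}; 4:speplou {NOUN,DET}; 5:dountkroi {NOUN,ADJ}; 6:speplou {NOUN,DET}; 7:brobobiap {VERB}; 8:plos {DET,ADJ}; 9:plinsnous {DET}; 10:steshflis {NOUN}.
There are 32 candidate sequences in total.
The sequences that satisfy every rule: VERB DET VERB NOUN NOUN NOUN VERB DET DET NOUN.
Count = 1.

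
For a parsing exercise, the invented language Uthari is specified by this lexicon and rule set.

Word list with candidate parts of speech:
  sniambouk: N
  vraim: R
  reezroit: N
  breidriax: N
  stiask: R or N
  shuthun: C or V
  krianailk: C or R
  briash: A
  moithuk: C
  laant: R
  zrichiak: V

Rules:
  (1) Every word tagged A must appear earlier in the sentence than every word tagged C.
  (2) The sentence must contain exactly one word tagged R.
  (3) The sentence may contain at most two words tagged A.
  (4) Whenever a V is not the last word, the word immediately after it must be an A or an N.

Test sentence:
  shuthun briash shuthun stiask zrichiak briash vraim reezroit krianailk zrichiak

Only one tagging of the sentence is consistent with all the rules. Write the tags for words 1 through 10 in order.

Candidates per position — 1:shuthun {C,V}; 2:briash {A}; 3:shuthun {C,V}; 4:stiask {R,N}; 5:zrichiak {V}; 6:briash {A}; 7:vraim {R}; 8:reezroit {N}; 9:krianailk {C,R}; 10:zrichiak {V}.
At position 1, choosing C makes rule 1 impossible to satisfy; hence V.
At position 3, choosing C makes rule 1 impossible to satisfy; hence V.
At position 4, choosing R makes rule 2 impossible to satisfy; hence N.
At position 9, choosing R makes rule 2 impossible to satisfy; hence C.
That leaves exactly one tagging: V A V N V A R N C V.
Checking: rule 1 satisfied; rule 2 satisfied; rule 3 satisfied; rule 4 satisfied.

V A V N V A R N C V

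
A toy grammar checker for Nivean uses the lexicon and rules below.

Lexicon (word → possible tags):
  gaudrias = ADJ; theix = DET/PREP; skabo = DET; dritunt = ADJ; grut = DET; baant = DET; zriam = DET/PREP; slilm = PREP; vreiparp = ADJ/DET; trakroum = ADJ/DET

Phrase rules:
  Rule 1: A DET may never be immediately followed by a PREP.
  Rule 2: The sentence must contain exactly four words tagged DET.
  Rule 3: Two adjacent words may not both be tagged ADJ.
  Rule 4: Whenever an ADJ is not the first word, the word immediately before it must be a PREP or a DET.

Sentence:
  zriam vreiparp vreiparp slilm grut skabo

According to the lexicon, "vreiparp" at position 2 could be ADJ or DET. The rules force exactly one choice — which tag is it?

DET

Candidates per position — 1:zriam {DET,PREP}; 2:vreiparp {ADJ,DET}; 3:vreiparp {ADJ,DET}; 4:slilm {PREP}; 5:grut {DET}; 6:skabo {DET}.
Position 3: tagging it DET would leave rule 1 unsatisfiable, so it must be ADJ.
Position 1: tagging it PREP would leave rule 2 unsatisfiable, so it must be DET.
Position 2: tagging it ADJ would leave rule 2 unsatisfiable, so it must be DET.
The unique satisfying tagging is: DET DET ADJ PREP DET DET.
Rule-by-rule: rule 1 holds; rule 2 holds; rule 3 holds; rule 4 holds.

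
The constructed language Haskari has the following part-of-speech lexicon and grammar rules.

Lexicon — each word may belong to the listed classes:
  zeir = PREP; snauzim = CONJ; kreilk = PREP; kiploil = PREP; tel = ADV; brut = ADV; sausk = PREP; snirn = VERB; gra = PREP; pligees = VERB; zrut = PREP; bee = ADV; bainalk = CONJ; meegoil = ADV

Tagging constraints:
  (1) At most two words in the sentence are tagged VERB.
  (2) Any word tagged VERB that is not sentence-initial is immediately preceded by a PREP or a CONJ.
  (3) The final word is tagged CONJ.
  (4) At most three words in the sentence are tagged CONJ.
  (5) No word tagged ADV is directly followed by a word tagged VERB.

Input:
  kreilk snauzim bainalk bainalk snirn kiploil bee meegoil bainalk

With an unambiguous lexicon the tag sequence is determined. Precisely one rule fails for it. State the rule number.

4

Fixed tagging: PREP CONJ CONJ CONJ VERB PREP ADV ADV CONJ.
Checking each rule: R1 ✓, R2 ✓, R3 ✓, R4 ✗, R5 ✓.
Only rule 4 fails.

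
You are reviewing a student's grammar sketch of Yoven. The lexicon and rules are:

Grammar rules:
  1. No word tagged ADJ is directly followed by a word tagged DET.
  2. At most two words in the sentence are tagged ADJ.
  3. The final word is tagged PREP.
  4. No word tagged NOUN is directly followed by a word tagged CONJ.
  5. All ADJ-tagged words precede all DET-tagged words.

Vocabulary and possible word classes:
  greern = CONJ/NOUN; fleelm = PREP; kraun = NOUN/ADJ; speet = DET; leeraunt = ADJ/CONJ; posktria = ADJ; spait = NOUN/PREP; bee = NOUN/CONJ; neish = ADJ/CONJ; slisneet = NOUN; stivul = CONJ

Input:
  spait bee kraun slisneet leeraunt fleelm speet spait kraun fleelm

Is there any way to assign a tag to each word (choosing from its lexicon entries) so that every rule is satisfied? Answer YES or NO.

YES

Candidates per position — 1:spait {NOUN,PREP}; 2:bee {NOUN,CONJ}; 3:kraun {NOUN,ADJ}; 4:slisneet {NOUN}; 5:leeraunt {ADJ,CONJ}; 6:fleelm {PREP}; 7:speet {DET}; 8:spait {NOUN,PREP}; 9:kraun {NOUN,ADJ}; 10:fleelm {PREP}.
One satisfying assignment: PREP CONJ NOUN NOUN ADJ PREP DET PREP NOUN PREP.
Checking: rule 1 ok; rule 2 ok; rule 3 ok; rule 4 ok; rule 5 ok.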